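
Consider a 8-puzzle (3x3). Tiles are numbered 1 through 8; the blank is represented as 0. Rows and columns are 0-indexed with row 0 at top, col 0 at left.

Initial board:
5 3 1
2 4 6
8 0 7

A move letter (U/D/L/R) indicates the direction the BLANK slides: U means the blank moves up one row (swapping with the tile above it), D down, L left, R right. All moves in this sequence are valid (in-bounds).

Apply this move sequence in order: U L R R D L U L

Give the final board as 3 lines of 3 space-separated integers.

After move 1 (U):
5 3 1
2 0 6
8 4 7

After move 2 (L):
5 3 1
0 2 6
8 4 7

After move 3 (R):
5 3 1
2 0 6
8 4 7

After move 4 (R):
5 3 1
2 6 0
8 4 7

After move 5 (D):
5 3 1
2 6 7
8 4 0

After move 6 (L):
5 3 1
2 6 7
8 0 4

After move 7 (U):
5 3 1
2 0 7
8 6 4

After move 8 (L):
5 3 1
0 2 7
8 6 4

Answer: 5 3 1
0 2 7
8 6 4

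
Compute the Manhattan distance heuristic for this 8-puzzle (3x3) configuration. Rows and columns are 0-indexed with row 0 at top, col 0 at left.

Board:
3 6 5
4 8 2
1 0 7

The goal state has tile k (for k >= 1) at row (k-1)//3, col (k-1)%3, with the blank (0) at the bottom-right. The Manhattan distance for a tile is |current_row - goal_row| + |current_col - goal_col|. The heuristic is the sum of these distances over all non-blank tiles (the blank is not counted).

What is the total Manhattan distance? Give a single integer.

Answer: 13

Derivation:
Tile 3: (0,0)->(0,2) = 2
Tile 6: (0,1)->(1,2) = 2
Tile 5: (0,2)->(1,1) = 2
Tile 4: (1,0)->(1,0) = 0
Tile 8: (1,1)->(2,1) = 1
Tile 2: (1,2)->(0,1) = 2
Tile 1: (2,0)->(0,0) = 2
Tile 7: (2,2)->(2,0) = 2
Sum: 2 + 2 + 2 + 0 + 1 + 2 + 2 + 2 = 13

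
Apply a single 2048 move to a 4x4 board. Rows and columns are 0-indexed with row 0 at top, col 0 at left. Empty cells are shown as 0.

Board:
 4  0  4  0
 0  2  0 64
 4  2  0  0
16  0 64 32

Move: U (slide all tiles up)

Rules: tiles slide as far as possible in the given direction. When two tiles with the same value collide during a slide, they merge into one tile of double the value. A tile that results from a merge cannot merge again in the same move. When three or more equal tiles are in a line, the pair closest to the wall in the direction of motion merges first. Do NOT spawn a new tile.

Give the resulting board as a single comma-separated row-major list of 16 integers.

Slide up:
col 0: [4, 0, 4, 16] -> [8, 16, 0, 0]
col 1: [0, 2, 2, 0] -> [4, 0, 0, 0]
col 2: [4, 0, 0, 64] -> [4, 64, 0, 0]
col 3: [0, 64, 0, 32] -> [64, 32, 0, 0]

Answer: 8, 4, 4, 64, 16, 0, 64, 32, 0, 0, 0, 0, 0, 0, 0, 0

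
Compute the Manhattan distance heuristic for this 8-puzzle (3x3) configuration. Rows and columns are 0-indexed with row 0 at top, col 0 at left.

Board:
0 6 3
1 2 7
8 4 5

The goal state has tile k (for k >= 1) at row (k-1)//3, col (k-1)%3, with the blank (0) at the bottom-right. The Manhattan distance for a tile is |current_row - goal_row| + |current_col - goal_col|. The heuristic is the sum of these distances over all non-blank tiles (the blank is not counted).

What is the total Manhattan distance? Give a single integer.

Tile 6: at (0,1), goal (1,2), distance |0-1|+|1-2| = 2
Tile 3: at (0,2), goal (0,2), distance |0-0|+|2-2| = 0
Tile 1: at (1,0), goal (0,0), distance |1-0|+|0-0| = 1
Tile 2: at (1,1), goal (0,1), distance |1-0|+|1-1| = 1
Tile 7: at (1,2), goal (2,0), distance |1-2|+|2-0| = 3
Tile 8: at (2,0), goal (2,1), distance |2-2|+|0-1| = 1
Tile 4: at (2,1), goal (1,0), distance |2-1|+|1-0| = 2
Tile 5: at (2,2), goal (1,1), distance |2-1|+|2-1| = 2
Sum: 2 + 0 + 1 + 1 + 3 + 1 + 2 + 2 = 12

Answer: 12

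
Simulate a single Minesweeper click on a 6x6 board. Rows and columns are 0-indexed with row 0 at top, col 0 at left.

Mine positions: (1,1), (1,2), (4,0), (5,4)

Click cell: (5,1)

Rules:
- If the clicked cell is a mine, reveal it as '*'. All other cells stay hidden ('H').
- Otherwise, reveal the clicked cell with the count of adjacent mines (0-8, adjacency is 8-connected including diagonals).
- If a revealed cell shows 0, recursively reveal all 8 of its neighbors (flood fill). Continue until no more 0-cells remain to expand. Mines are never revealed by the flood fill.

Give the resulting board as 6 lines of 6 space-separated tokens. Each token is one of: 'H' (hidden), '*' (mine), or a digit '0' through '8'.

H H H H H H
H H H H H H
H H H H H H
H H H H H H
H H H H H H
H 1 H H H H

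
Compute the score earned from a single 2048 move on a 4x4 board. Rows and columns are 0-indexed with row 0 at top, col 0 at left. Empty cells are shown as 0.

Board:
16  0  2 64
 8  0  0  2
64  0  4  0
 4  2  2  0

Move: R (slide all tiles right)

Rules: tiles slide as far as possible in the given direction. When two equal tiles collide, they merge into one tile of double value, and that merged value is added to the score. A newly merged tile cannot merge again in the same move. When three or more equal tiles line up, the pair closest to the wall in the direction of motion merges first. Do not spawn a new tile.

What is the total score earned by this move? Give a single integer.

Answer: 4

Derivation:
Slide right:
row 0: [16, 0, 2, 64] -> [0, 16, 2, 64]  score +0 (running 0)
row 1: [8, 0, 0, 2] -> [0, 0, 8, 2]  score +0 (running 0)
row 2: [64, 0, 4, 0] -> [0, 0, 64, 4]  score +0 (running 0)
row 3: [4, 2, 2, 0] -> [0, 0, 4, 4]  score +4 (running 4)
Board after move:
 0 16  2 64
 0  0  8  2
 0  0 64  4
 0  0  4  4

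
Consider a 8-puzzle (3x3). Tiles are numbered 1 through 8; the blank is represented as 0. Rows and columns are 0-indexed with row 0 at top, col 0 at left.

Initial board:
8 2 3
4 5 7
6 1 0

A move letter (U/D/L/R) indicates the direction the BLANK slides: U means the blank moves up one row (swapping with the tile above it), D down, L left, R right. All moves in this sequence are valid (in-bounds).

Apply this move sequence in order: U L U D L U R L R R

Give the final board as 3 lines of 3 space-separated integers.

After move 1 (U):
8 2 3
4 5 0
6 1 7

After move 2 (L):
8 2 3
4 0 5
6 1 7

After move 3 (U):
8 0 3
4 2 5
6 1 7

After move 4 (D):
8 2 3
4 0 5
6 1 7

After move 5 (L):
8 2 3
0 4 5
6 1 7

After move 6 (U):
0 2 3
8 4 5
6 1 7

After move 7 (R):
2 0 3
8 4 5
6 1 7

After move 8 (L):
0 2 3
8 4 5
6 1 7

After move 9 (R):
2 0 3
8 4 5
6 1 7

After move 10 (R):
2 3 0
8 4 5
6 1 7

Answer: 2 3 0
8 4 5
6 1 7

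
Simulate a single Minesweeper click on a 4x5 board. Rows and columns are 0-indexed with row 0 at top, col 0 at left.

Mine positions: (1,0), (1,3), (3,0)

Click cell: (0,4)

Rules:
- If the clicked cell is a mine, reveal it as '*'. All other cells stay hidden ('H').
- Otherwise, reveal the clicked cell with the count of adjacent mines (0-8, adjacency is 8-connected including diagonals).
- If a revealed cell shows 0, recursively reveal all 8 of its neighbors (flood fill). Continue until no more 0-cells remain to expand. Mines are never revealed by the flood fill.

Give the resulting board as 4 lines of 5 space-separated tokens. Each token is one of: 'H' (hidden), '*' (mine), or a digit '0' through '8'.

H H H H 1
H H H H H
H H H H H
H H H H H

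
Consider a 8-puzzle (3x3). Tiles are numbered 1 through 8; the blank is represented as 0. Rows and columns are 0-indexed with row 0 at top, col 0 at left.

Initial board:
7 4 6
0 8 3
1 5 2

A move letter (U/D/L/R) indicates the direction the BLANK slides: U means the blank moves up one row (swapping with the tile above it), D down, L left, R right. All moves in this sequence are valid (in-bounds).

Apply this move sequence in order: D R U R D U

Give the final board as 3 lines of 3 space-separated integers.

Answer: 7 4 6
1 3 0
5 8 2

Derivation:
After move 1 (D):
7 4 6
1 8 3
0 5 2

After move 2 (R):
7 4 6
1 8 3
5 0 2

After move 3 (U):
7 4 6
1 0 3
5 8 2

After move 4 (R):
7 4 6
1 3 0
5 8 2

After move 5 (D):
7 4 6
1 3 2
5 8 0

After move 6 (U):
7 4 6
1 3 0
5 8 2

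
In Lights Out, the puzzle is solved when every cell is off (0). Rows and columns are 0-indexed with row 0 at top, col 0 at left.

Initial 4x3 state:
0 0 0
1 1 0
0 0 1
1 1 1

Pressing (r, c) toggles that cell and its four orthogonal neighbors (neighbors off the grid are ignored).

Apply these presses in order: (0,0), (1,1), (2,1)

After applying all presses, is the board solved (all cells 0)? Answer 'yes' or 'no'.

Answer: no

Derivation:
After press 1 at (0,0):
1 1 0
0 1 0
0 0 1
1 1 1

After press 2 at (1,1):
1 0 0
1 0 1
0 1 1
1 1 1

After press 3 at (2,1):
1 0 0
1 1 1
1 0 0
1 0 1

Lights still on: 7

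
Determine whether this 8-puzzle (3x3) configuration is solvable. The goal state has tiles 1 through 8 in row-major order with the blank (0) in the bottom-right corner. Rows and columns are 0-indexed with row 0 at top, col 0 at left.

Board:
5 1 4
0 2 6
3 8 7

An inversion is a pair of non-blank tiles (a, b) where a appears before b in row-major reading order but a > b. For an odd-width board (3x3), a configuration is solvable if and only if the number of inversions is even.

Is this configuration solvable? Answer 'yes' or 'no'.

Answer: yes

Derivation:
Inversions (pairs i<j in row-major order where tile[i] > tile[j] > 0): 8
8 is even, so the puzzle is solvable.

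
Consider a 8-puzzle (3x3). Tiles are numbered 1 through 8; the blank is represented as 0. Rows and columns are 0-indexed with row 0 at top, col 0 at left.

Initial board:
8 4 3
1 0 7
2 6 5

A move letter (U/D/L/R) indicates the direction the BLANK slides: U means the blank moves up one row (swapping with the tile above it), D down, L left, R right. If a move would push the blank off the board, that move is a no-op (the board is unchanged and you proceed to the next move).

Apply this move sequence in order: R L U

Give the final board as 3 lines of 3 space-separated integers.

After move 1 (R):
8 4 3
1 7 0
2 6 5

After move 2 (L):
8 4 3
1 0 7
2 6 5

After move 3 (U):
8 0 3
1 4 7
2 6 5

Answer: 8 0 3
1 4 7
2 6 5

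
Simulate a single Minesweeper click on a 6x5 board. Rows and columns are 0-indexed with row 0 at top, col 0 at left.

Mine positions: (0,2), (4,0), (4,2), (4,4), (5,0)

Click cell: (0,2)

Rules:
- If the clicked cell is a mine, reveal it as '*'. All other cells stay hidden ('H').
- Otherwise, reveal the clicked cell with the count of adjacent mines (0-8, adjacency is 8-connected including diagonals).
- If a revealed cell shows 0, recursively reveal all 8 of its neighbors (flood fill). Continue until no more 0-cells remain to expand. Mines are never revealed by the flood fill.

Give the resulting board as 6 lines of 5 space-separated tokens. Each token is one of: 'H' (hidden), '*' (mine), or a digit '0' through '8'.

H H * H H
H H H H H
H H H H H
H H H H H
H H H H H
H H H H H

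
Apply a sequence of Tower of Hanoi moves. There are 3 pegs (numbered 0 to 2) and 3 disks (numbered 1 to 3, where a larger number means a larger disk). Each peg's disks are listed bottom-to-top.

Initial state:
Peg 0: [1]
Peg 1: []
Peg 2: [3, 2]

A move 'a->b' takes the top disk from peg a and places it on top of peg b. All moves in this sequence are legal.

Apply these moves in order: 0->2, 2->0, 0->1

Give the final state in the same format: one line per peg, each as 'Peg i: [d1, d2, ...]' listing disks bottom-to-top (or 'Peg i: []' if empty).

Answer: Peg 0: []
Peg 1: [1]
Peg 2: [3, 2]

Derivation:
After move 1 (0->2):
Peg 0: []
Peg 1: []
Peg 2: [3, 2, 1]

After move 2 (2->0):
Peg 0: [1]
Peg 1: []
Peg 2: [3, 2]

After move 3 (0->1):
Peg 0: []
Peg 1: [1]
Peg 2: [3, 2]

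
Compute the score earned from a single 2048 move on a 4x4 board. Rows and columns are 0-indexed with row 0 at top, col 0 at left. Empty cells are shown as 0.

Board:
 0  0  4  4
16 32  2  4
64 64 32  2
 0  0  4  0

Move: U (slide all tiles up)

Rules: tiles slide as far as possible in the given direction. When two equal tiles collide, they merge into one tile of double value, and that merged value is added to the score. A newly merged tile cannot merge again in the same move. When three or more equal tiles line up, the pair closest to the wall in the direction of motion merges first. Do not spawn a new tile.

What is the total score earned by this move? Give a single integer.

Slide up:
col 0: [0, 16, 64, 0] -> [16, 64, 0, 0]  score +0 (running 0)
col 1: [0, 32, 64, 0] -> [32, 64, 0, 0]  score +0 (running 0)
col 2: [4, 2, 32, 4] -> [4, 2, 32, 4]  score +0 (running 0)
col 3: [4, 4, 2, 0] -> [8, 2, 0, 0]  score +8 (running 8)
Board after move:
16 32  4  8
64 64  2  2
 0  0 32  0
 0  0  4  0

Answer: 8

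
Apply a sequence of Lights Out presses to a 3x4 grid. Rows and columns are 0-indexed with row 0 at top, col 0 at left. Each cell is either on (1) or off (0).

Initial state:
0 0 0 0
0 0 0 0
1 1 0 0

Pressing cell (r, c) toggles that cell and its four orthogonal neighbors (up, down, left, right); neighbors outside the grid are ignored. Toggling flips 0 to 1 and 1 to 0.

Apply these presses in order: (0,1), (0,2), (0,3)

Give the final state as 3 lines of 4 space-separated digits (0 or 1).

After press 1 at (0,1):
1 1 1 0
0 1 0 0
1 1 0 0

After press 2 at (0,2):
1 0 0 1
0 1 1 0
1 1 0 0

After press 3 at (0,3):
1 0 1 0
0 1 1 1
1 1 0 0

Answer: 1 0 1 0
0 1 1 1
1 1 0 0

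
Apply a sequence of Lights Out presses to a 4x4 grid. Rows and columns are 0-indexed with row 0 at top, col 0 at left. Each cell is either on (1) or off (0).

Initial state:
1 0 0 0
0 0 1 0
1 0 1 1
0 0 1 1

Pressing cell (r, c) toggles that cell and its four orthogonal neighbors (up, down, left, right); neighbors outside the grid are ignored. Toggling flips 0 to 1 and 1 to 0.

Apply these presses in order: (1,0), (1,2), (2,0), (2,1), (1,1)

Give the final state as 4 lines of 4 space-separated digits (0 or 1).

After press 1 at (1,0):
0 0 0 0
1 1 1 0
0 0 1 1
0 0 1 1

After press 2 at (1,2):
0 0 1 0
1 0 0 1
0 0 0 1
0 0 1 1

After press 3 at (2,0):
0 0 1 0
0 0 0 1
1 1 0 1
1 0 1 1

After press 4 at (2,1):
0 0 1 0
0 1 0 1
0 0 1 1
1 1 1 1

After press 5 at (1,1):
0 1 1 0
1 0 1 1
0 1 1 1
1 1 1 1

Answer: 0 1 1 0
1 0 1 1
0 1 1 1
1 1 1 1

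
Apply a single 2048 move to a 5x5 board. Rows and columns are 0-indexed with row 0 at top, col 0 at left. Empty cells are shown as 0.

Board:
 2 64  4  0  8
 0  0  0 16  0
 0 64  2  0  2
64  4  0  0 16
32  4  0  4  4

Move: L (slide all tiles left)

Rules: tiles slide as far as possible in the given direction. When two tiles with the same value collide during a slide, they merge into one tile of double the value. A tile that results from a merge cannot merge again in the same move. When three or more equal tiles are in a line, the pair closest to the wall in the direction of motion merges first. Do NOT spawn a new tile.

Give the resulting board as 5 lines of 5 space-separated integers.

Slide left:
row 0: [2, 64, 4, 0, 8] -> [2, 64, 4, 8, 0]
row 1: [0, 0, 0, 16, 0] -> [16, 0, 0, 0, 0]
row 2: [0, 64, 2, 0, 2] -> [64, 4, 0, 0, 0]
row 3: [64, 4, 0, 0, 16] -> [64, 4, 16, 0, 0]
row 4: [32, 4, 0, 4, 4] -> [32, 8, 4, 0, 0]

Answer:  2 64  4  8  0
16  0  0  0  0
64  4  0  0  0
64  4 16  0  0
32  8  4  0  0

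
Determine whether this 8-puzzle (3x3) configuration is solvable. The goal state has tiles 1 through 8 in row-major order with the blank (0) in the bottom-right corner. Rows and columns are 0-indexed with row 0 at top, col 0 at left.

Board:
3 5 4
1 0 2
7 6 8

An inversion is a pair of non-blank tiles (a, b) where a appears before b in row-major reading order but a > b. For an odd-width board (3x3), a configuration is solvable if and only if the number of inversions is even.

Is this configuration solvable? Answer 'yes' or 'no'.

Inversions (pairs i<j in row-major order where tile[i] > tile[j] > 0): 8
8 is even, so the puzzle is solvable.

Answer: yes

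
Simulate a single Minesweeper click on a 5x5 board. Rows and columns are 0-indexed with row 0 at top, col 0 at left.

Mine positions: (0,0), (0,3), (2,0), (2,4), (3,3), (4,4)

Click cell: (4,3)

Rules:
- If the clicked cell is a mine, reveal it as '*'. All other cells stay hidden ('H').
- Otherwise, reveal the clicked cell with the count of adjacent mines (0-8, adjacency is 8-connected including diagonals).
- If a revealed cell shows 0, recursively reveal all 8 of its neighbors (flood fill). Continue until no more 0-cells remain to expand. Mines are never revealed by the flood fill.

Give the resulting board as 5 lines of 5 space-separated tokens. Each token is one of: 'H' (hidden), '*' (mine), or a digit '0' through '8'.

H H H H H
H H H H H
H H H H H
H H H H H
H H H 2 H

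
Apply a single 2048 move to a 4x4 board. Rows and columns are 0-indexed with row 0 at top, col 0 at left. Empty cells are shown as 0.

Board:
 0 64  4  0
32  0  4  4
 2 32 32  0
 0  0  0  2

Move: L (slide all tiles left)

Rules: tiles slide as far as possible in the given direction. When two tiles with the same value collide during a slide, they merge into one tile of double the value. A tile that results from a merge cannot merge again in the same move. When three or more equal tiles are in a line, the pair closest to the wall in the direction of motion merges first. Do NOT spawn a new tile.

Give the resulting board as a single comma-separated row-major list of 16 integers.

Slide left:
row 0: [0, 64, 4, 0] -> [64, 4, 0, 0]
row 1: [32, 0, 4, 4] -> [32, 8, 0, 0]
row 2: [2, 32, 32, 0] -> [2, 64, 0, 0]
row 3: [0, 0, 0, 2] -> [2, 0, 0, 0]

Answer: 64, 4, 0, 0, 32, 8, 0, 0, 2, 64, 0, 0, 2, 0, 0, 0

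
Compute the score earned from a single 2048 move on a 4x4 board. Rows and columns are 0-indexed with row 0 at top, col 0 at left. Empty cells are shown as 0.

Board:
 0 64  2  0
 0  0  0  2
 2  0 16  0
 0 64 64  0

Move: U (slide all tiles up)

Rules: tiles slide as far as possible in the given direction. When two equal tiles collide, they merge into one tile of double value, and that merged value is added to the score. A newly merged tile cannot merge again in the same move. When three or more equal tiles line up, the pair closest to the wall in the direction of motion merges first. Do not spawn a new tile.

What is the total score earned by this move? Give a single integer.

Slide up:
col 0: [0, 0, 2, 0] -> [2, 0, 0, 0]  score +0 (running 0)
col 1: [64, 0, 0, 64] -> [128, 0, 0, 0]  score +128 (running 128)
col 2: [2, 0, 16, 64] -> [2, 16, 64, 0]  score +0 (running 128)
col 3: [0, 2, 0, 0] -> [2, 0, 0, 0]  score +0 (running 128)
Board after move:
  2 128   2   2
  0   0  16   0
  0   0  64   0
  0   0   0   0

Answer: 128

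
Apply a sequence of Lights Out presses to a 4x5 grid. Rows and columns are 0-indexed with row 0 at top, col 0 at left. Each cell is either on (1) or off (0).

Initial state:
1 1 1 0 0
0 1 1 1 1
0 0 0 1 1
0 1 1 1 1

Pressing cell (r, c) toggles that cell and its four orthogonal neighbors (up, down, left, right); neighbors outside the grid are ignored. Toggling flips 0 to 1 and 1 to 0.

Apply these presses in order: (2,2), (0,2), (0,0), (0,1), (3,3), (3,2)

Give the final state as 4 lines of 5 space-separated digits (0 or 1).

After press 1 at (2,2):
1 1 1 0 0
0 1 0 1 1
0 1 1 0 1
0 1 0 1 1

After press 2 at (0,2):
1 0 0 1 0
0 1 1 1 1
0 1 1 0 1
0 1 0 1 1

After press 3 at (0,0):
0 1 0 1 0
1 1 1 1 1
0 1 1 0 1
0 1 0 1 1

After press 4 at (0,1):
1 0 1 1 0
1 0 1 1 1
0 1 1 0 1
0 1 0 1 1

After press 5 at (3,3):
1 0 1 1 0
1 0 1 1 1
0 1 1 1 1
0 1 1 0 0

After press 6 at (3,2):
1 0 1 1 0
1 0 1 1 1
0 1 0 1 1
0 0 0 1 0

Answer: 1 0 1 1 0
1 0 1 1 1
0 1 0 1 1
0 0 0 1 0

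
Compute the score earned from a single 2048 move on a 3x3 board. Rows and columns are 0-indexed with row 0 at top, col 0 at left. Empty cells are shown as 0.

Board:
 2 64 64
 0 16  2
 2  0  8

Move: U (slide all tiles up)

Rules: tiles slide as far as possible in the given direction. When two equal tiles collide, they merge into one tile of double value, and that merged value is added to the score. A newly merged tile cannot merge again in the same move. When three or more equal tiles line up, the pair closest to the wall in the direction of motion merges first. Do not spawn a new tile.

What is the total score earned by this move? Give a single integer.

Answer: 4

Derivation:
Slide up:
col 0: [2, 0, 2] -> [4, 0, 0]  score +4 (running 4)
col 1: [64, 16, 0] -> [64, 16, 0]  score +0 (running 4)
col 2: [64, 2, 8] -> [64, 2, 8]  score +0 (running 4)
Board after move:
 4 64 64
 0 16  2
 0  0  8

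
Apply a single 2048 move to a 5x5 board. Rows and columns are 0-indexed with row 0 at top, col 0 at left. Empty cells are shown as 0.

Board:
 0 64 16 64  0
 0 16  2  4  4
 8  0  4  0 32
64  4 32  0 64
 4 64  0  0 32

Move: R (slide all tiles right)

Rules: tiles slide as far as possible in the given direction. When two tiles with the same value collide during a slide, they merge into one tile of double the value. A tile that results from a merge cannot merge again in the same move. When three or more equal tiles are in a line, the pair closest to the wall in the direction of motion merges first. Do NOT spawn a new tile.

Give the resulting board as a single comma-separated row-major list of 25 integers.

Answer: 0, 0, 64, 16, 64, 0, 0, 16, 2, 8, 0, 0, 8, 4, 32, 0, 64, 4, 32, 64, 0, 0, 4, 64, 32

Derivation:
Slide right:
row 0: [0, 64, 16, 64, 0] -> [0, 0, 64, 16, 64]
row 1: [0, 16, 2, 4, 4] -> [0, 0, 16, 2, 8]
row 2: [8, 0, 4, 0, 32] -> [0, 0, 8, 4, 32]
row 3: [64, 4, 32, 0, 64] -> [0, 64, 4, 32, 64]
row 4: [4, 64, 0, 0, 32] -> [0, 0, 4, 64, 32]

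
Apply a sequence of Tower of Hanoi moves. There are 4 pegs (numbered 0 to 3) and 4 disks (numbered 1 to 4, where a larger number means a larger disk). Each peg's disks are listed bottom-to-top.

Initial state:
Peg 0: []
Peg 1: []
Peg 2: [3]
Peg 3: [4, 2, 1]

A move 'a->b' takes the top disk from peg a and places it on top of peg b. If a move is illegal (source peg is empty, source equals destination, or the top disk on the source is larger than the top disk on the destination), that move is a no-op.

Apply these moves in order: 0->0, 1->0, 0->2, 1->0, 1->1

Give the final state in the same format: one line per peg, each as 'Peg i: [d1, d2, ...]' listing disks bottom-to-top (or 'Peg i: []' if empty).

After move 1 (0->0):
Peg 0: []
Peg 1: []
Peg 2: [3]
Peg 3: [4, 2, 1]

After move 2 (1->0):
Peg 0: []
Peg 1: []
Peg 2: [3]
Peg 3: [4, 2, 1]

After move 3 (0->2):
Peg 0: []
Peg 1: []
Peg 2: [3]
Peg 3: [4, 2, 1]

After move 4 (1->0):
Peg 0: []
Peg 1: []
Peg 2: [3]
Peg 3: [4, 2, 1]

After move 5 (1->1):
Peg 0: []
Peg 1: []
Peg 2: [3]
Peg 3: [4, 2, 1]

Answer: Peg 0: []
Peg 1: []
Peg 2: [3]
Peg 3: [4, 2, 1]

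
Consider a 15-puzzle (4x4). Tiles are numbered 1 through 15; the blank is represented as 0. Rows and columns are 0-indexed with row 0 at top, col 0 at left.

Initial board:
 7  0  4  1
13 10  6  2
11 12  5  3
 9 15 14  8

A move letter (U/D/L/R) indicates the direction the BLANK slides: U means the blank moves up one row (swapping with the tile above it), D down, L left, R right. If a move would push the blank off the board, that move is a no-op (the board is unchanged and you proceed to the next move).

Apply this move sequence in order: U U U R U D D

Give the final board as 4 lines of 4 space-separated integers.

After move 1 (U):
 7  0  4  1
13 10  6  2
11 12  5  3
 9 15 14  8

After move 2 (U):
 7  0  4  1
13 10  6  2
11 12  5  3
 9 15 14  8

After move 3 (U):
 7  0  4  1
13 10  6  2
11 12  5  3
 9 15 14  8

After move 4 (R):
 7  4  0  1
13 10  6  2
11 12  5  3
 9 15 14  8

After move 5 (U):
 7  4  0  1
13 10  6  2
11 12  5  3
 9 15 14  8

After move 6 (D):
 7  4  6  1
13 10  0  2
11 12  5  3
 9 15 14  8

After move 7 (D):
 7  4  6  1
13 10  5  2
11 12  0  3
 9 15 14  8

Answer:  7  4  6  1
13 10  5  2
11 12  0  3
 9 15 14  8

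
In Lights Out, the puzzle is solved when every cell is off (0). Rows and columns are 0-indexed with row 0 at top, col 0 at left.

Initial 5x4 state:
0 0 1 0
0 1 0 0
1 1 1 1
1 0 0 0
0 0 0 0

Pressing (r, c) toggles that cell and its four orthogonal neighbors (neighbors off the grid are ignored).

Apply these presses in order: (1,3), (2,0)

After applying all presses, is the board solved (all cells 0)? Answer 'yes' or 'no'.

After press 1 at (1,3):
0 0 1 1
0 1 1 1
1 1 1 0
1 0 0 0
0 0 0 0

After press 2 at (2,0):
0 0 1 1
1 1 1 1
0 0 1 0
0 0 0 0
0 0 0 0

Lights still on: 7

Answer: no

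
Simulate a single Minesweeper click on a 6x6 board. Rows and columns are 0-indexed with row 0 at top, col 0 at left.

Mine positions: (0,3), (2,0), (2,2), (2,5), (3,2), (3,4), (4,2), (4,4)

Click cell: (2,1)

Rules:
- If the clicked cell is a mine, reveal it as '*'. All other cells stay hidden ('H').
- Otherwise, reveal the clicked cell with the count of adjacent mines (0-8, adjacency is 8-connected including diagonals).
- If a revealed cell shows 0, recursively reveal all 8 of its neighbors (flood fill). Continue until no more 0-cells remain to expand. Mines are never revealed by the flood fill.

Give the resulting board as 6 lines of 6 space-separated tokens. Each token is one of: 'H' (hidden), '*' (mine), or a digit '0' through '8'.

H H H H H H
H H H H H H
H 3 H H H H
H H H H H H
H H H H H H
H H H H H H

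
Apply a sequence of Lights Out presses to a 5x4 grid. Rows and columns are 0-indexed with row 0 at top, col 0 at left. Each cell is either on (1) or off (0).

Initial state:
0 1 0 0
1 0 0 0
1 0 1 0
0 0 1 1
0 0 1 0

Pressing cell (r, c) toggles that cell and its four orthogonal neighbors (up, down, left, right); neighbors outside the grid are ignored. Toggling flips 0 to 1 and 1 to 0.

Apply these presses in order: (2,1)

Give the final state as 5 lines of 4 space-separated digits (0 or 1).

Answer: 0 1 0 0
1 1 0 0
0 1 0 0
0 1 1 1
0 0 1 0

Derivation:
After press 1 at (2,1):
0 1 0 0
1 1 0 0
0 1 0 0
0 1 1 1
0 0 1 0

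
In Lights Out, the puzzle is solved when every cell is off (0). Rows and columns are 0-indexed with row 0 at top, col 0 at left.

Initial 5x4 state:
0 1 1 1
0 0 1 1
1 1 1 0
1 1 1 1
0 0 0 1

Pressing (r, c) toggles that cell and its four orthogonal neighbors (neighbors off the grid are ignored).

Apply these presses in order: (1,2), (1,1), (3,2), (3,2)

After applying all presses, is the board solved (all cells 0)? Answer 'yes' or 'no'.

Answer: no

Derivation:
After press 1 at (1,2):
0 1 0 1
0 1 0 0
1 1 0 0
1 1 1 1
0 0 0 1

After press 2 at (1,1):
0 0 0 1
1 0 1 0
1 0 0 0
1 1 1 1
0 0 0 1

After press 3 at (3,2):
0 0 0 1
1 0 1 0
1 0 1 0
1 0 0 0
0 0 1 1

After press 4 at (3,2):
0 0 0 1
1 0 1 0
1 0 0 0
1 1 1 1
0 0 0 1

Lights still on: 9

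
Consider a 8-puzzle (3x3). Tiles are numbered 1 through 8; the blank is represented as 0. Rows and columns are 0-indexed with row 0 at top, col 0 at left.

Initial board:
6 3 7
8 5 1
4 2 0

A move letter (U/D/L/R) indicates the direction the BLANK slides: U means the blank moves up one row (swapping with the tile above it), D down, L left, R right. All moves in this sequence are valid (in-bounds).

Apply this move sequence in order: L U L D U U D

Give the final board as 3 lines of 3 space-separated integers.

After move 1 (L):
6 3 7
8 5 1
4 0 2

After move 2 (U):
6 3 7
8 0 1
4 5 2

After move 3 (L):
6 3 7
0 8 1
4 5 2

After move 4 (D):
6 3 7
4 8 1
0 5 2

After move 5 (U):
6 3 7
0 8 1
4 5 2

After move 6 (U):
0 3 7
6 8 1
4 5 2

After move 7 (D):
6 3 7
0 8 1
4 5 2

Answer: 6 3 7
0 8 1
4 5 2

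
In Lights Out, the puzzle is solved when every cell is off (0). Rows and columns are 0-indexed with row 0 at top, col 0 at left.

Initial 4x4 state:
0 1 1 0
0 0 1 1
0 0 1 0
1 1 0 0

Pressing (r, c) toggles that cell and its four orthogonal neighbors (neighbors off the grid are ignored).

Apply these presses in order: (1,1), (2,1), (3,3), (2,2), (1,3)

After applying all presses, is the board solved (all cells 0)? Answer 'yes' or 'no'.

Answer: no

Derivation:
After press 1 at (1,1):
0 0 1 0
1 1 0 1
0 1 1 0
1 1 0 0

After press 2 at (2,1):
0 0 1 0
1 0 0 1
1 0 0 0
1 0 0 0

After press 3 at (3,3):
0 0 1 0
1 0 0 1
1 0 0 1
1 0 1 1

After press 4 at (2,2):
0 0 1 0
1 0 1 1
1 1 1 0
1 0 0 1

After press 5 at (1,3):
0 0 1 1
1 0 0 0
1 1 1 1
1 0 0 1

Lights still on: 9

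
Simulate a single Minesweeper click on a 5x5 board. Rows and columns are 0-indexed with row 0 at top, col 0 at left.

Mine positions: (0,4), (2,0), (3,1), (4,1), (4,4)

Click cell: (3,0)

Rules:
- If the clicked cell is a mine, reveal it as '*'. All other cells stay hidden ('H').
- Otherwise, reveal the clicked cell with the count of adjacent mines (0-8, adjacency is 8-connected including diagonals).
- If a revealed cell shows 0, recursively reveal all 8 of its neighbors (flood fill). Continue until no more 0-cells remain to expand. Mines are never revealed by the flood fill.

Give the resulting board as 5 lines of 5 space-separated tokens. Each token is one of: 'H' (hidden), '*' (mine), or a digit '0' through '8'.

H H H H H
H H H H H
H H H H H
3 H H H H
H H H H H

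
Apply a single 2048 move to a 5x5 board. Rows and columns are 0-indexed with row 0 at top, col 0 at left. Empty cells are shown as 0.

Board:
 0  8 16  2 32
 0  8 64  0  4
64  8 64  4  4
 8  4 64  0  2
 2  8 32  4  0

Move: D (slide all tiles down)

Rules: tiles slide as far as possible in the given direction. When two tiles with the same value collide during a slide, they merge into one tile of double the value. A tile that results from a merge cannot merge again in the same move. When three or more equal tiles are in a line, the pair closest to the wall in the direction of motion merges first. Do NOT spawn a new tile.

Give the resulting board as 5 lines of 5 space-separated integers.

Answer:   0   0   0   0   0
  0   8  16   0   0
 64  16  64   0  32
  8   4 128   2   8
  2   8  32   8   2

Derivation:
Slide down:
col 0: [0, 0, 64, 8, 2] -> [0, 0, 64, 8, 2]
col 1: [8, 8, 8, 4, 8] -> [0, 8, 16, 4, 8]
col 2: [16, 64, 64, 64, 32] -> [0, 16, 64, 128, 32]
col 3: [2, 0, 4, 0, 4] -> [0, 0, 0, 2, 8]
col 4: [32, 4, 4, 2, 0] -> [0, 0, 32, 8, 2]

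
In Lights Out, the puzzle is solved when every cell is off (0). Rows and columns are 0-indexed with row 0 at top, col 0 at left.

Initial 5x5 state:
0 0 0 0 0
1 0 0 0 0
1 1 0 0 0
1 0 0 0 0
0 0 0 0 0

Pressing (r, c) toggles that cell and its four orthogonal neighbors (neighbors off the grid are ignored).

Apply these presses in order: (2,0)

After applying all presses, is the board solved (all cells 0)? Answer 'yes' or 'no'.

After press 1 at (2,0):
0 0 0 0 0
0 0 0 0 0
0 0 0 0 0
0 0 0 0 0
0 0 0 0 0

Lights still on: 0

Answer: yes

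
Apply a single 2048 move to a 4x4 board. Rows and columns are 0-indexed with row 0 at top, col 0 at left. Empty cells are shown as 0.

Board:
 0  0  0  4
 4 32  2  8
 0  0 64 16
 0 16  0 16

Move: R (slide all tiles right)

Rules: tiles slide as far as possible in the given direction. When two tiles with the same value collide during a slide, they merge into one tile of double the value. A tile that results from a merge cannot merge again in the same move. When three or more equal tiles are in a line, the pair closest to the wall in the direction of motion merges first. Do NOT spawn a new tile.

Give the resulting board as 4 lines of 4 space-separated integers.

Slide right:
row 0: [0, 0, 0, 4] -> [0, 0, 0, 4]
row 1: [4, 32, 2, 8] -> [4, 32, 2, 8]
row 2: [0, 0, 64, 16] -> [0, 0, 64, 16]
row 3: [0, 16, 0, 16] -> [0, 0, 0, 32]

Answer:  0  0  0  4
 4 32  2  8
 0  0 64 16
 0  0  0 32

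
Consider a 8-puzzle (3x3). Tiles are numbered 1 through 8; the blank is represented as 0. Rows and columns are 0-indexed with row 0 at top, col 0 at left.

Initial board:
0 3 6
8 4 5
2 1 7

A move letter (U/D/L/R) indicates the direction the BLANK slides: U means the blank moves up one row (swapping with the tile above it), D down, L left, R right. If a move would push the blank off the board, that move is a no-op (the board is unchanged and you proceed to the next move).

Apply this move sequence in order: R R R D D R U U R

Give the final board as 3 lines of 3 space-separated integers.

Answer: 3 6 0
8 4 5
2 1 7

Derivation:
After move 1 (R):
3 0 6
8 4 5
2 1 7

After move 2 (R):
3 6 0
8 4 5
2 1 7

After move 3 (R):
3 6 0
8 4 5
2 1 7

After move 4 (D):
3 6 5
8 4 0
2 1 7

After move 5 (D):
3 6 5
8 4 7
2 1 0

After move 6 (R):
3 6 5
8 4 7
2 1 0

After move 7 (U):
3 6 5
8 4 0
2 1 7

After move 8 (U):
3 6 0
8 4 5
2 1 7

After move 9 (R):
3 6 0
8 4 5
2 1 7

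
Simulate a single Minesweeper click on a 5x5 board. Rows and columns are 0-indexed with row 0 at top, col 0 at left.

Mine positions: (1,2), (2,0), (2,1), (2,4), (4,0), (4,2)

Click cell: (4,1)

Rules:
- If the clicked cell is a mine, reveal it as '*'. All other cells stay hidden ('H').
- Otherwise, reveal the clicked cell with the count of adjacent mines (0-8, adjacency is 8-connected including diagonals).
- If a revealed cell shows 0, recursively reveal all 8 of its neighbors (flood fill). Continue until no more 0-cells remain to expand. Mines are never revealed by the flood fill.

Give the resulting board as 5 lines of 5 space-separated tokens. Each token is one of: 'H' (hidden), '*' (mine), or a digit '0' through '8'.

H H H H H
H H H H H
H H H H H
H H H H H
H 2 H H H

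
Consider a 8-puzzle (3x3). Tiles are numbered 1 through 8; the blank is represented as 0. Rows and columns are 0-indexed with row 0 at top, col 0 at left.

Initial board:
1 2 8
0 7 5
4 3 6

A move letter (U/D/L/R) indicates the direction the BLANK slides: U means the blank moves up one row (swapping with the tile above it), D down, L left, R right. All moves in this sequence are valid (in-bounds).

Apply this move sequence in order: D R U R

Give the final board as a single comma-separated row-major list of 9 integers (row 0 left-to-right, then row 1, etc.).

Answer: 1, 2, 8, 4, 5, 0, 3, 7, 6

Derivation:
After move 1 (D):
1 2 8
4 7 5
0 3 6

After move 2 (R):
1 2 8
4 7 5
3 0 6

After move 3 (U):
1 2 8
4 0 5
3 7 6

After move 4 (R):
1 2 8
4 5 0
3 7 6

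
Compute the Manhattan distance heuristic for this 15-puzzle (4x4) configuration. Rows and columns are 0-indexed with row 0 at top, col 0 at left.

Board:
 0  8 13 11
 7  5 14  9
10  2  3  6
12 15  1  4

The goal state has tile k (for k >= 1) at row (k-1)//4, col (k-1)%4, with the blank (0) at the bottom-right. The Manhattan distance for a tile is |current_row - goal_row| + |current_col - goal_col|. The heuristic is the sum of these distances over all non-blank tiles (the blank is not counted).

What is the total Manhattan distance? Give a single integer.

Answer: 42

Derivation:
Tile 8: (0,1)->(1,3) = 3
Tile 13: (0,2)->(3,0) = 5
Tile 11: (0,3)->(2,2) = 3
Tile 7: (1,0)->(1,2) = 2
Tile 5: (1,1)->(1,0) = 1
Tile 14: (1,2)->(3,1) = 3
Tile 9: (1,3)->(2,0) = 4
Tile 10: (2,0)->(2,1) = 1
Tile 2: (2,1)->(0,1) = 2
Tile 3: (2,2)->(0,2) = 2
Tile 6: (2,3)->(1,1) = 3
Tile 12: (3,0)->(2,3) = 4
Tile 15: (3,1)->(3,2) = 1
Tile 1: (3,2)->(0,0) = 5
Tile 4: (3,3)->(0,3) = 3
Sum: 3 + 5 + 3 + 2 + 1 + 3 + 4 + 1 + 2 + 2 + 3 + 4 + 1 + 5 + 3 = 42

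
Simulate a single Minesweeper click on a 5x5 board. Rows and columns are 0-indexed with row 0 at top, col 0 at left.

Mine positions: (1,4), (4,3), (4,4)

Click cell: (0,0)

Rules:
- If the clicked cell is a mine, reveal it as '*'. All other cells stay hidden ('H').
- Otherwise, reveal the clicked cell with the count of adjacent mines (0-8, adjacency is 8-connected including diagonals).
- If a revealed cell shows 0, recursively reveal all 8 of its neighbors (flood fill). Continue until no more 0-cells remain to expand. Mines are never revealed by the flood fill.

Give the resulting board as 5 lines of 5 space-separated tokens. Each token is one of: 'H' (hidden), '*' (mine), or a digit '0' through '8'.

0 0 0 1 H
0 0 0 1 H
0 0 0 1 H
0 0 1 2 H
0 0 1 H H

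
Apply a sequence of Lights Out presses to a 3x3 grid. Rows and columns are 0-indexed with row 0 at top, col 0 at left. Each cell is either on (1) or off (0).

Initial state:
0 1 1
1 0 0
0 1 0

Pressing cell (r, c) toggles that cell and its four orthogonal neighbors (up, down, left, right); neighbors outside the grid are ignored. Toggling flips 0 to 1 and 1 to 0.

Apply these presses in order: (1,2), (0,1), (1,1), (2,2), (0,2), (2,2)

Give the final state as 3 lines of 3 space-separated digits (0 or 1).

After press 1 at (1,2):
0 1 0
1 1 1
0 1 1

After press 2 at (0,1):
1 0 1
1 0 1
0 1 1

After press 3 at (1,1):
1 1 1
0 1 0
0 0 1

After press 4 at (2,2):
1 1 1
0 1 1
0 1 0

After press 5 at (0,2):
1 0 0
0 1 0
0 1 0

After press 6 at (2,2):
1 0 0
0 1 1
0 0 1

Answer: 1 0 0
0 1 1
0 0 1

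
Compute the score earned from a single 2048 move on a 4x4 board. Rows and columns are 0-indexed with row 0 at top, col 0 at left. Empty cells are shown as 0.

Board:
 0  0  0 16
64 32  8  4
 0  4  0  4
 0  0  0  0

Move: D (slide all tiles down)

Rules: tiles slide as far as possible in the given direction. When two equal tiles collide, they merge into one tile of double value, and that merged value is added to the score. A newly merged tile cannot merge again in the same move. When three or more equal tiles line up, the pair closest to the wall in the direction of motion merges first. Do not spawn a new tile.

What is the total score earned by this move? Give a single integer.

Slide down:
col 0: [0, 64, 0, 0] -> [0, 0, 0, 64]  score +0 (running 0)
col 1: [0, 32, 4, 0] -> [0, 0, 32, 4]  score +0 (running 0)
col 2: [0, 8, 0, 0] -> [0, 0, 0, 8]  score +0 (running 0)
col 3: [16, 4, 4, 0] -> [0, 0, 16, 8]  score +8 (running 8)
Board after move:
 0  0  0  0
 0  0  0  0
 0 32  0 16
64  4  8  8

Answer: 8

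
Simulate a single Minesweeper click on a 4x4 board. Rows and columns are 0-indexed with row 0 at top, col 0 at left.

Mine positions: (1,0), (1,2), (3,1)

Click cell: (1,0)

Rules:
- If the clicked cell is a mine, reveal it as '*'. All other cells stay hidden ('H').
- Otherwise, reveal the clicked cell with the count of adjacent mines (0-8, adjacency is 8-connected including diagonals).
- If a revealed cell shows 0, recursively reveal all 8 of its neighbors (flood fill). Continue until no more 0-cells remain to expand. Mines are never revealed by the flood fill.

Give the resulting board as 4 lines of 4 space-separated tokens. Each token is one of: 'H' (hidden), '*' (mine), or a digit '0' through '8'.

H H H H
* H H H
H H H H
H H H H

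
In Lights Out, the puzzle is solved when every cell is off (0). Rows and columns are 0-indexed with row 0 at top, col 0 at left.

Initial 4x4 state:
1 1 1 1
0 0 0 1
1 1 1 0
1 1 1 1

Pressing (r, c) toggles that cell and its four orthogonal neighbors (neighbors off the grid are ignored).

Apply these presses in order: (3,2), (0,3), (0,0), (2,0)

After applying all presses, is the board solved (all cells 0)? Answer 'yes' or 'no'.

After press 1 at (3,2):
1 1 1 1
0 0 0 1
1 1 0 0
1 0 0 0

After press 2 at (0,3):
1 1 0 0
0 0 0 0
1 1 0 0
1 0 0 0

After press 3 at (0,0):
0 0 0 0
1 0 0 0
1 1 0 0
1 0 0 0

After press 4 at (2,0):
0 0 0 0
0 0 0 0
0 0 0 0
0 0 0 0

Lights still on: 0

Answer: yes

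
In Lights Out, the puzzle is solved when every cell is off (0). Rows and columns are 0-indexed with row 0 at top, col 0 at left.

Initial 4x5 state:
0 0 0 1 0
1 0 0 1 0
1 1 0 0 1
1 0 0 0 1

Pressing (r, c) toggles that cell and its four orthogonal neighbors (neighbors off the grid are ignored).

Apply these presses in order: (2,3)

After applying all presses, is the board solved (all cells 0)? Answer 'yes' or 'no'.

Answer: no

Derivation:
After press 1 at (2,3):
0 0 0 1 0
1 0 0 0 0
1 1 1 1 0
1 0 0 1 1

Lights still on: 9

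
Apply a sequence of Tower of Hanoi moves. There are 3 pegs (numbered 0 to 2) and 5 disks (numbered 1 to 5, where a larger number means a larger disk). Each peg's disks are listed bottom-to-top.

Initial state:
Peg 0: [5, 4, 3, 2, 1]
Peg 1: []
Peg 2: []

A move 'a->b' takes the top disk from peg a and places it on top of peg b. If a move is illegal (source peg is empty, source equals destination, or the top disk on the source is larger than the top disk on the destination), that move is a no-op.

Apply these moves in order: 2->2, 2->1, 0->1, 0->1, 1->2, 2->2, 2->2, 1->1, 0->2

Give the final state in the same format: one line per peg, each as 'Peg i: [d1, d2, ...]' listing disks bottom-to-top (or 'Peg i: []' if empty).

After move 1 (2->2):
Peg 0: [5, 4, 3, 2, 1]
Peg 1: []
Peg 2: []

After move 2 (2->1):
Peg 0: [5, 4, 3, 2, 1]
Peg 1: []
Peg 2: []

After move 3 (0->1):
Peg 0: [5, 4, 3, 2]
Peg 1: [1]
Peg 2: []

After move 4 (0->1):
Peg 0: [5, 4, 3, 2]
Peg 1: [1]
Peg 2: []

After move 5 (1->2):
Peg 0: [5, 4, 3, 2]
Peg 1: []
Peg 2: [1]

After move 6 (2->2):
Peg 0: [5, 4, 3, 2]
Peg 1: []
Peg 2: [1]

After move 7 (2->2):
Peg 0: [5, 4, 3, 2]
Peg 1: []
Peg 2: [1]

After move 8 (1->1):
Peg 0: [5, 4, 3, 2]
Peg 1: []
Peg 2: [1]

After move 9 (0->2):
Peg 0: [5, 4, 3, 2]
Peg 1: []
Peg 2: [1]

Answer: Peg 0: [5, 4, 3, 2]
Peg 1: []
Peg 2: [1]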